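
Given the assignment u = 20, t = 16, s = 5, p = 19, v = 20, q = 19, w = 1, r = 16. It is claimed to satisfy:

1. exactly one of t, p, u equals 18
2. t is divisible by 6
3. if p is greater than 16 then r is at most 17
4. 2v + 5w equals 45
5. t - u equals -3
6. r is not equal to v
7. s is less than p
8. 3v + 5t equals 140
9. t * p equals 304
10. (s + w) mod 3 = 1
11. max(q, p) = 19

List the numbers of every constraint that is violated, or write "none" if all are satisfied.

Violated: 1, 2, 5, and 10.

1. t=16, p=19, u=20; 0 of them equal 18, not exactly one  false
2. 16 = 6*2 + 4, so 6 does not divide 16  false
3. p = 19 > 16, so we need r ≤ 17; r = 16 ≤ 17  true
4. 2v + 5w = 2(20) + 5(1) = 45  true
5. t - u = 16 - 20 = -4, not -3  false
6. r = 16, v = 20; distinct  true
7. s = 5, p = 19; 5 < 19  true
8. 3v + 5t = 3(20) + 5(16) = 140  true
9. t * p = 16 * 19 = 304  true
10. s + w = 6; 6 mod 3 = 0, not 1  false
11. max(19, 19) = 19  true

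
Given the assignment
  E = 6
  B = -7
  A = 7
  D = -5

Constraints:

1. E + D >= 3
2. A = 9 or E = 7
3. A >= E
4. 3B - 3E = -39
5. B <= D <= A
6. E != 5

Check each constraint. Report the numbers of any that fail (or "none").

1. E + D = 6 + (-5) = 1; 1 < 3, bound 3 not met  ✗
2. A = 7 ≠ 9 and E = 6 ≠ 7; both disjuncts false  ✗
3. A = 7, E = 6; 7 ≥ 6  ✓
4. 3B - 3E = 3(-7) - 3(6) = -39  ✓
5. values -7 <= -5 <= 7  ✓
6. E = 6, and 6 ≠ 5  ✓

Constraints 1 and 2 do not hold.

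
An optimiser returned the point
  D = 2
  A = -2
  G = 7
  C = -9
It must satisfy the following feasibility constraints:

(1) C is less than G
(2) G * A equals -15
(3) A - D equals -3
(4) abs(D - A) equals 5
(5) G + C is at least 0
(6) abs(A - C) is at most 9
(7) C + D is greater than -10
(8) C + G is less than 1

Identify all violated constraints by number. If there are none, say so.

(1) C = -9, G = 7; -9 < 7 — OK.
(2) G * A = 7 * (-2) = -14, not -15 — violated.
(3) A - D = -2 - 2 = -4, not -3 — violated.
(4) abs(2 - (-2)) = 4, not 5 — violated.
(5) G + C = 7 + (-9) = -2; -2 < 0, bound 0 not met — violated.
(6) abs(-2 - (-9)) = 7; 7 ≤ 9 — OK.
(7) C + D = -9 + 2 = -7; -7 > -10 — OK.
(8) C + G = -9 + 7 = -2; -2 < 1 — OK.

The assignment fails constraints 2, 3, 4, and 5.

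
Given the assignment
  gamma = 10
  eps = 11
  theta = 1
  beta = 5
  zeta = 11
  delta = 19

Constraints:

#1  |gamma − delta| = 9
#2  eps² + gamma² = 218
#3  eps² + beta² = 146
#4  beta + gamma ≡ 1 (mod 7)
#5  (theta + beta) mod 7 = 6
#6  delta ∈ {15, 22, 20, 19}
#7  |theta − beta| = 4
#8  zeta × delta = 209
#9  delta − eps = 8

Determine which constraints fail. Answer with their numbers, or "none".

#1 |10 − 19| = 9  true
#2 eps² + gamma² = 11² + 10² = 121 + 100 = 221, not 218  false
#3 eps² + beta² = 11² + 5² = 121 + 25 = 146  true
#4 beta + gamma = 15; 15 mod 7 = 1  true
#5 theta + beta = 6; 6 mod 7 = 6  true
#6 delta = 19 is in {15, 22, 20, 19}  true
#7 |1 − 5| = 4  true
#8 zeta × delta = 11 × 19 = 209  true
#9 delta − eps = 19 − 11 = 8  true

Violated: 2.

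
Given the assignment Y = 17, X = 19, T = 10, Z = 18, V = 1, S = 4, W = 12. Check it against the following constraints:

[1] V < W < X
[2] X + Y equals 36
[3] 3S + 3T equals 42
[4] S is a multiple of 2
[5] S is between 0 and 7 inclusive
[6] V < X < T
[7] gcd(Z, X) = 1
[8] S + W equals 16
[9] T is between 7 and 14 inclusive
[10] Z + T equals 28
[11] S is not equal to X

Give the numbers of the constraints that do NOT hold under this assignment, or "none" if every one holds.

Constraint 6 does not hold.

[1] values 1 < 12 < 19 — satisfied.
[2] X + Y = 19 + 17 = 36 — satisfied.
[3] 3S + 3T = 3(4) + 3(10) = 42 — satisfied.
[4] 4 / 2 = 2, so 2 divides 4 — satisfied.
[5] S = 4 lies in [0, 7] — satisfied.
[6] values 1, 19, 10; X = 19 is not < T = 10 — violated.
[7] gcd(18, 19) = 1 — satisfied.
[8] S + W = 4 + 12 = 16 — satisfied.
[9] T = 10 lies in [7, 14] — satisfied.
[10] Z + T = 18 + 10 = 28 — satisfied.
[11] S = 4, X = 19; distinct — satisfied.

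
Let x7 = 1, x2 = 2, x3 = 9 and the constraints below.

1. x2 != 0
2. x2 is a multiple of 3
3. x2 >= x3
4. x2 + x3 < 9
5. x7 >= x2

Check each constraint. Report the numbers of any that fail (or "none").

1. x2 = 2, and 2 ≠ 0 — holds.
2. 2 = 3*0 + 2, so 3 does not divide 2 — fails.
3. x2 = 2, x3 = 9; 2 < 9 (want ≥) — fails.
4. x2 + x3 = 2 + 9 = 11; 11 ≥ 9, bound 9 not met — fails.
5. x7 = 1, x2 = 2; 1 < 2 (want ≥) — fails.

Constraints 2, 3, 4, and 5 do not hold.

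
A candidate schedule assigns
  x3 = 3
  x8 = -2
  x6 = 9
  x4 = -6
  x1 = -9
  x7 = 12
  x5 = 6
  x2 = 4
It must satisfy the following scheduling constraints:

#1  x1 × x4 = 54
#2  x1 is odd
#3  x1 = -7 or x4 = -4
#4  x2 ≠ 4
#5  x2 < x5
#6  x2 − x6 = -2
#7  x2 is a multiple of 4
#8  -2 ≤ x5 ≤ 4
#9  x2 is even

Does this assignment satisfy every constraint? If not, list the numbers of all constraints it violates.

#1 x1 × x4 = -9 × (-6) = 54 — OK.
#2 x1 = -9 is odd — OK.
#3 x1 = -9 ≠ -7 and x4 = -6 ≠ -4; both disjuncts false — violated.
#4 x2 = 4, but 4 is required to differ — violated.
#5 x2 = 4, x5 = 6; 4 < 6 — OK.
#6 x2 − x6 = 4 − 9 = -5, not -2 — violated.
#7 4 / 4 = 1, so 4 divides 4 — OK.
#8 x5 = 6 is outside [-2, 4] — violated.
#9 x2 = 4 is even — OK.

The assignment fails constraints 3, 4, 6, and 8.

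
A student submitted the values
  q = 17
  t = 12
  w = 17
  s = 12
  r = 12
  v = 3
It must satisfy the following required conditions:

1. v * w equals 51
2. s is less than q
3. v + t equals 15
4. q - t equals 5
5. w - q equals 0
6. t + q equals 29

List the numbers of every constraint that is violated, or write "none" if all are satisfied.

The assignment satisfies every constraint.

1. v * w = 3 * 17 = 51  true
2. s = 12, q = 17; 12 < 17  true
3. v + t = 3 + 12 = 15  true
4. q - t = 17 - 12 = 5  true
5. w - q = 17 - 17 = 0  true
6. t + q = 12 + 17 = 29  true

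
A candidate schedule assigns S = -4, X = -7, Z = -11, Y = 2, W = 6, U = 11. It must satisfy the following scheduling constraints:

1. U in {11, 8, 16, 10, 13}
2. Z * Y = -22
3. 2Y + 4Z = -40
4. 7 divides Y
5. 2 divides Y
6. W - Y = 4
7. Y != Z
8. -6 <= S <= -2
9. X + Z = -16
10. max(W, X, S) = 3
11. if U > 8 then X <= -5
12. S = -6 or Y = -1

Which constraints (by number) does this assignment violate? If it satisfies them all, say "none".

No — constraints 4, 9, 10, 12 are not satisfied.

1. U = 11 is in {11, 8, 16, 10, 13} — OK.
2. Z * Y = -11 * 2 = -22 — OK.
3. 2Y + 4Z = 2(2) + 4(-11) = -40 — OK.
4. 2 = 7*0 + 2, so 7 does not divide 2 — violated.
5. 2 / 2 = 1, so 2 divides 2 — OK.
6. W - Y = 6 - 2 = 4 — OK.
7. Y = 2, Z = -11; distinct — OK.
8. S = -4 lies in [-6, -2] — OK.
9. X + Z = -7 + (-11) = -18, not -16 — violated.
10. max(6, -7, -4) = 6, not 3 — violated.
11. U = 11 > 8, so we need X ≤ -5; X = -7 ≤ -5 — OK.
12. S = -4 ≠ -6 and Y = 2 ≠ -1; both disjuncts false — violated.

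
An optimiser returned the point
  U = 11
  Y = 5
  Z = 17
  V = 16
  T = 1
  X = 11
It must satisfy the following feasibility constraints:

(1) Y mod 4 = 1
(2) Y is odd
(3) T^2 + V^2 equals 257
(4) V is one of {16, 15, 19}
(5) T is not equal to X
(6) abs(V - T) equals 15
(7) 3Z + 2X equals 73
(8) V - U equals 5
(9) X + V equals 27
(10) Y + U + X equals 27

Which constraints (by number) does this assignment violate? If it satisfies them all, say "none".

No violations.

(1) 5 mod 4 = 1  ✔
(2) Y = 5 is odd  ✔
(3) T^2 + V^2 = 1^2 + 16^2 = 1 + 256 = 257  ✔
(4) V = 16 is in {16, 15, 19}  ✔
(5) T = 1, X = 11; distinct  ✔
(6) abs(16 - 1) = 15  ✔
(7) 3Z + 2X = 3(17) + 2(11) = 73  ✔
(8) V - U = 16 - 11 = 5  ✔
(9) X + V = 11 + 16 = 27  ✔
(10) Y + U + X = 5 + 11 + 11 = 27  ✔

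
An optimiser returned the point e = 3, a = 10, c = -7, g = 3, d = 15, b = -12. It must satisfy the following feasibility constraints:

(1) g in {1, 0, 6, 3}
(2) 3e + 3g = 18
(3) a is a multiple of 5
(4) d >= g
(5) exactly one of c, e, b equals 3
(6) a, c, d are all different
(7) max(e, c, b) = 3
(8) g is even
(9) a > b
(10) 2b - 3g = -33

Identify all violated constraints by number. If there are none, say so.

The assignment fails constraint 8.

(1) g = 3 is in {1, 0, 6, 3}  ✓
(2) 3e + 3g = 3(3) + 3(3) = 18  ✓
(3) 10 / 5 = 2, so 5 divides 10  ✓
(4) d = 15, g = 3; 15 ≥ 3  ✓
(5) c=-7, e=3, b=-12; 1 of them equals 3  ✓
(6) values 10, -7, 15 are pairwise distinct  ✓
(7) max(3, -7, -12) = 3  ✓
(8) g = 3 is odd  ✗
(9) a = 10, b = -12; 10 > -12  ✓
(10) 2b - 3g = 2(-12) - 3(3) = -33  ✓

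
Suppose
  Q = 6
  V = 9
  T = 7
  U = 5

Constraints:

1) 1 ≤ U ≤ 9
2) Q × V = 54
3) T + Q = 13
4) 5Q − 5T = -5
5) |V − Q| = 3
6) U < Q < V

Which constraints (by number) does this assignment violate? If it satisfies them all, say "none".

Yes — all constraints hold.

1) U = 5 lies in [1, 9] — satisfied.
2) Q × V = 6 × 9 = 54 — satisfied.
3) T + Q = 7 + 6 = 13 — satisfied.
4) 5Q − 5T = 5(6) − 5(7) = -5 — satisfied.
5) |9 − 6| = 3 — satisfied.
6) values 5 < 6 < 9 — satisfied.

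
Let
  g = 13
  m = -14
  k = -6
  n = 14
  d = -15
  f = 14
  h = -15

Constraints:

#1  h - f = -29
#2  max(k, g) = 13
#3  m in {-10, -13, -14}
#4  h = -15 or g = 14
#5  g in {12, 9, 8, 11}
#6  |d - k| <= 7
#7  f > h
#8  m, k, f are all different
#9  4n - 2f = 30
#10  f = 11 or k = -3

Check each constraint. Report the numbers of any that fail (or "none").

#1 h - f = -15 - 14 = -29 — holds.
#2 max(-6, 13) = 13 — holds.
#3 m = -14 is in {-10, -13, -14} — holds.
#4 h = -15 = -15 (first disjunct) — holds.
#5 g = 13 is not in {12, 9, 8, 11} — does not hold.
#6 |-15 - (-6)| = 9; 9 > 7, exceeds bound 7 — does not hold.
#7 f = 14, h = -15; 14 > -15 — holds.
#8 values -14, -6, 14 are pairwise distinct — holds.
#9 4n - 2f = 4(14) - 2(14) = 28, not 30 — does not hold.
#10 f = 14 ≠ 11 and k = -6 ≠ -3; both disjuncts false — does not hold.

The assignment fails constraints 5, 6, 9, and 10.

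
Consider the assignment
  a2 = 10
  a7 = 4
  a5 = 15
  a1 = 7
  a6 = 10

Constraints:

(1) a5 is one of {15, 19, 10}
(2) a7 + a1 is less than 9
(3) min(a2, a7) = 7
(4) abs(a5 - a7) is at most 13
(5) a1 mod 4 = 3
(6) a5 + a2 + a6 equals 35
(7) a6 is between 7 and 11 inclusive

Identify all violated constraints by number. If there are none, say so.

(1) a5 = 15 is in {15, 19, 10}  OK
(2) a7 + a1 = 4 + 7 = 11; 11 ≥ 9, bound 9 not met  FAIL
(3) min(10, 4) = 4, not 7  FAIL
(4) abs(15 - 4) = 11; 11 ≤ 13  OK
(5) 7 mod 4 = 3  OK
(6) a5 + a2 + a6 = 15 + 10 + 10 = 35  OK
(7) a6 = 10 lies in [7, 11]  OK

The assignment fails constraints 2 and 3.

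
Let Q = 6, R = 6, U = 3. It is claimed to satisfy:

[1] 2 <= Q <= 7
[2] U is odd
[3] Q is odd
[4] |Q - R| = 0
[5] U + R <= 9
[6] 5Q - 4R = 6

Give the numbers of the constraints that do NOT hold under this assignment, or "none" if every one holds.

Constraint 3 is violated.

[1] Q = 6 lies in [2, 7]  holds
[2] U = 3 is odd  holds
[3] Q = 6 is even  fails
[4] |6 - 6| = 0  holds
[5] U + R = 3 + 6 = 9; 9 ≤ 9  holds
[6] 5Q - 4R = 5(6) - 4(6) = 6  holds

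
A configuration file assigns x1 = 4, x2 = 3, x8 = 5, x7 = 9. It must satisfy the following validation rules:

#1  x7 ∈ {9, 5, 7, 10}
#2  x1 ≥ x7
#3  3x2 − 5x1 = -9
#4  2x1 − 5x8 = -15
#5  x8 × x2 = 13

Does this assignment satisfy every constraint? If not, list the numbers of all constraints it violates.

Constraints 2, 3, 4, and 5 are violated.

#1 x7 = 9 is in {9, 5, 7, 10}  true
#2 x1 = 4, x7 = 9; 4 < 9 (want ≥)  false
#3 3x2 − 5x1 = 3(3) − 5(4) = -11, not -9  false
#4 2x1 − 5x8 = 2(4) − 5(5) = -17, not -15  false
#5 x8 × x2 = 5 × 3 = 15, not 13  false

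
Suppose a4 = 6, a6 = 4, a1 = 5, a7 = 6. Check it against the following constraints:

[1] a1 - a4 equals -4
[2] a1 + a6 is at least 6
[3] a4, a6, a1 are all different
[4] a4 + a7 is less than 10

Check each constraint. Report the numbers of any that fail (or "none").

The assignment fails constraints 1 and 4.

[1] a1 - a4 = 5 - 6 = -1, not -4  FAIL
[2] a1 + a6 = 5 + 4 = 9; 9 ≥ 6  OK
[3] values 6, 4, 5 are pairwise distinct  OK
[4] a4 + a7 = 6 + 6 = 12; 12 ≥ 10, bound 10 not met  FAIL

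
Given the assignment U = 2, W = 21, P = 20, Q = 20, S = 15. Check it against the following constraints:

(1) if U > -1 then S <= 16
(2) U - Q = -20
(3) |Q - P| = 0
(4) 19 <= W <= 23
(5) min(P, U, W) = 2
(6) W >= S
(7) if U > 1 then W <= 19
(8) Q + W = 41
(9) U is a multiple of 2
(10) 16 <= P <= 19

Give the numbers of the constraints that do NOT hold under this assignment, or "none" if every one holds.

(1) U = 2 > -1, so we need S ≤ 16; S = 15 ≤ 16 — holds.
(2) U - Q = 2 - 20 = -18, not -20 — fails.
(3) |20 - 20| = 0 — holds.
(4) W = 21 lies in [19, 23] — holds.
(5) min(20, 2, 21) = 2 — holds.
(6) W = 21, S = 15; 21 ≥ 15 — holds.
(7) U = 2 > 1, so we need W ≤ 19; but W = 21 > 19 — fails.
(8) Q + W = 20 + 21 = 41 — holds.
(9) 2 / 2 = 1, so 2 divides 2 — holds.
(10) P = 20 is outside [16, 19] — fails.

Constraints 2, 7, and 10 are violated.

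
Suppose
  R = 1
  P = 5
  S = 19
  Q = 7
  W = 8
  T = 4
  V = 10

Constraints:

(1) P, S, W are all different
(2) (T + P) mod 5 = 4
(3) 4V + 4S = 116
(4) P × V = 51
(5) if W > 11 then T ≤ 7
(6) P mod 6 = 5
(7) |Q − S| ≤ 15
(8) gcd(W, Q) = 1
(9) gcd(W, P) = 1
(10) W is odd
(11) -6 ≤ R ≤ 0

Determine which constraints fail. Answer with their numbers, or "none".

Constraints 4, 10, and 11 are violated.

(1) values 5, 19, 8 are pairwise distinct — holds.
(2) T + P = 9; 9 mod 5 = 4 — holds.
(3) 4V + 4S = 4(10) + 4(19) = 116 — holds.
(4) P × V = 5 × 10 = 50, not 51 — does not hold.
(5) W = 8, not > 11; antecedent false, conditional vacuously true — holds.
(6) 5 mod 6 = 5 — holds.
(7) |7 − 19| = 12; 12 ≤ 15 — holds.
(8) gcd(8, 7) = 1 — holds.
(9) gcd(8, 5) = 1 — holds.
(10) W = 8 is even — does not hold.
(11) R = 1 is outside [-6, 0] — does not hold.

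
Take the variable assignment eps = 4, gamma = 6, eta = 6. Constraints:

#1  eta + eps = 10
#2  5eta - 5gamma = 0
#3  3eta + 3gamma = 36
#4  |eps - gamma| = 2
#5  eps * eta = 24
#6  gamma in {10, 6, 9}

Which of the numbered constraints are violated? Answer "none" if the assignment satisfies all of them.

None — every constraint holds.

#1 eta + eps = 6 + 4 = 10 — satisfied.
#2 5eta - 5gamma = 5(6) - 5(6) = 0 — satisfied.
#3 3eta + 3gamma = 3(6) + 3(6) = 36 — satisfied.
#4 |4 - 6| = 2 — satisfied.
#5 eps * eta = 4 * 6 = 24 — satisfied.
#6 gamma = 6 is in {10, 6, 9} — satisfied.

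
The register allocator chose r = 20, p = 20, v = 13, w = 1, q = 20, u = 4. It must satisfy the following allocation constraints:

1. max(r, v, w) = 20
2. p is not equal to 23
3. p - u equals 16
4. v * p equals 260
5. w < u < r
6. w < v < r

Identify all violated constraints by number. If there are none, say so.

No violations.

1. max(20, 13, 1) = 20 — OK.
2. p = 20, and 20 ≠ 23 — OK.
3. p - u = 20 - 4 = 16 — OK.
4. v * p = 13 * 20 = 260 — OK.
5. values 1 < 4 < 20 — OK.
6. values 1 < 13 < 20 — OK.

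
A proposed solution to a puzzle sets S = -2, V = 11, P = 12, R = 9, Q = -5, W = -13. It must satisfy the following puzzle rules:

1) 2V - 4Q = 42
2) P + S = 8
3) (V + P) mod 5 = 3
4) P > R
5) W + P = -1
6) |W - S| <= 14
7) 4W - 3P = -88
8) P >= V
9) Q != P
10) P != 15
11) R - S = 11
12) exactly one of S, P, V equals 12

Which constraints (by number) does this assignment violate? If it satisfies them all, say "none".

1) 2V - 4Q = 2(11) - 4(-5) = 42  OK
2) P + S = 12 + (-2) = 10, not 8  FAIL
3) V + P = 23; 23 mod 5 = 3  OK
4) P = 12, R = 9; 12 > 9  OK
5) W + P = -13 + 12 = -1  OK
6) |-13 - (-2)| = 11; 11 ≤ 14  OK
7) 4W - 3P = 4(-13) - 3(12) = -88  OK
8) P = 12, V = 11; 12 ≥ 11  OK
9) Q = -5, P = 12; distinct  OK
10) P = 12, and 12 ≠ 15  OK
11) R - S = 9 - (-2) = 11  OK
12) S=-2, P=12, V=11; 1 of them equals 12  OK

The assignment fails constraint 2.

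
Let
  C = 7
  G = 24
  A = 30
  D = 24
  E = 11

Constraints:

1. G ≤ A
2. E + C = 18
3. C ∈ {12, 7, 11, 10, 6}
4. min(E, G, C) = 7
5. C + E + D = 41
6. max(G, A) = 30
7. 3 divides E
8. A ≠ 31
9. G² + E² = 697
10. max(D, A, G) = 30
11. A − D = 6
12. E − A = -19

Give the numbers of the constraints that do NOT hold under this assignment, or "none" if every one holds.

The assignment fails constraints 5 and 7.

1. G = 24, A = 30; 24 ≤ 30  OK
2. E + C = 11 + 7 = 18  OK
3. C = 7 is in {12, 7, 11, 10, 6}  OK
4. min(11, 24, 7) = 7  OK
5. C + E + D = 7 + 11 + 24 = 42, not 41  FAIL
6. max(24, 30) = 30  OK
7. 11 = 3×3 + 2, so 3 does not divide 11  FAIL
8. A = 30, and 30 ≠ 31  OK
9. G² + E² = 24² + 11² = 576 + 121 = 697  OK
10. max(24, 30, 24) = 30  OK
11. A − D = 30 − 24 = 6  OK
12. E − A = 11 − 30 = -19  OK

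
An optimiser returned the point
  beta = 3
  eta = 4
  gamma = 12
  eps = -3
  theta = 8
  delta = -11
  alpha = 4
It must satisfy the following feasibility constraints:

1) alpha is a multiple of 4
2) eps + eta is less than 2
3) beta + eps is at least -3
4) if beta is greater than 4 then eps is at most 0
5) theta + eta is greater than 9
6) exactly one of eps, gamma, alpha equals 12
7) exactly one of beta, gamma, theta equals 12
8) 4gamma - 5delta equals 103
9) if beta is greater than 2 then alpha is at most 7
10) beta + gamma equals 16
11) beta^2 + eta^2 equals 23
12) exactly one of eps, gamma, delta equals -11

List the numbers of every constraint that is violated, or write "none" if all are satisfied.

Constraints 10, 11 do not hold.

1) 4 / 4 = 1, so 4 divides 4  holds
2) eps + eta = -3 + 4 = 1; 1 < 2  holds
3) beta + eps = 3 + (-3) = 0; 0 ≥ -3  holds
4) beta = 3, not > 4; antecedent false, conditional vacuously true  holds
5) theta + eta = 8 + 4 = 12; 12 > 9  holds
6) eps=-3, gamma=12, alpha=4; 1 of them equals 12  holds
7) beta=3, gamma=12, theta=8; 1 of them equals 12  holds
8) 4gamma - 5delta = 4(12) - 5(-11) = 103  holds
9) beta = 3 > 2, so we need alpha ≤ 7; alpha = 4 ≤ 7  holds
10) beta + gamma = 3 + 12 = 15, not 16  fails
11) beta^2 + eta^2 = 3^2 + 4^2 = 9 + 16 = 25, not 23  fails
12) eps=-3, gamma=12, delta=-11; 1 of them equals -11  holds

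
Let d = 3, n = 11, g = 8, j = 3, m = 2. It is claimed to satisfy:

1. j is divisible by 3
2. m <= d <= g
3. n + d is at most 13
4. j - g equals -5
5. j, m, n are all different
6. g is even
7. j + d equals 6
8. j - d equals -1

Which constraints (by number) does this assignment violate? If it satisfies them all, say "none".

1. 3 / 3 = 1, so 3 divides 3  OK
2. values 2 <= 3 <= 8  OK
3. n + d = 11 + 3 = 14; 14 > 13, bound 13 not met  FAIL
4. j - g = 3 - 8 = -5  OK
5. values 3, 2, 11 are pairwise distinct  OK
6. g = 8 is even  OK
7. j + d = 3 + 3 = 6  OK
8. j - d = 3 - 3 = 0, not -1  FAIL

The assignment fails constraints 3 and 8.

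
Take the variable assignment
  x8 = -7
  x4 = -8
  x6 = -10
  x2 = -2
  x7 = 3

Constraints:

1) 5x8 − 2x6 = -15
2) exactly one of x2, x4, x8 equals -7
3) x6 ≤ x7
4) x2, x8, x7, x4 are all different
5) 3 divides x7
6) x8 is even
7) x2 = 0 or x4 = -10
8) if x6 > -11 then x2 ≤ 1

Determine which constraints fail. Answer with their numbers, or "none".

No — constraints 6 and 7 are not satisfied.

1) 5x8 − 2x6 = 5(-7) − 2(-10) = -15  true
2) x2=-2, x4=-8, x8=-7; 1 of them equals -7  true
3) x6 = -10, x7 = 3; -10 ≤ 3  true
4) values -2, -7, 3, -8 are pairwise distinct  true
5) 3 / 3 = 1, so 3 divides 3  true
6) x8 = -7 is odd  false
7) x2 = -2 ≠ 0 and x4 = -8 ≠ -10; both disjuncts false  false
8) x6 = -10 > -11, so we need x2 ≤ 1; x2 = -2 ≤ 1  true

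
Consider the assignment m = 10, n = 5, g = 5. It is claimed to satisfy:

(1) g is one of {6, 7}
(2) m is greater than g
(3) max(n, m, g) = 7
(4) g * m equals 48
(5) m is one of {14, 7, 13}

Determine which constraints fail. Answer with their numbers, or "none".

No — constraints 1, 3, 4, and 5 are not satisfied.

(1) g = 5 is not in {6, 7}  false
(2) m = 10, g = 5; 10 > 5  true
(3) max(5, 10, 5) = 10, not 7  false
(4) g * m = 5 * 10 = 50, not 48  false
(5) m = 10 is not in {14, 7, 13}  false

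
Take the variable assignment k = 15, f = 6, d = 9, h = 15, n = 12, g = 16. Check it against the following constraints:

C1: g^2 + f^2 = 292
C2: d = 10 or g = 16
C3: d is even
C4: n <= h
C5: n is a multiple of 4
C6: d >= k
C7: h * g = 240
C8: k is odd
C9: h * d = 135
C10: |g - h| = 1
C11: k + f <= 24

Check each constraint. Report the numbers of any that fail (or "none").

No — constraints 3 and 6 are not satisfied.

C1: g^2 + f^2 = 16^2 + 6^2 = 256 + 36 = 292 — satisfied.
C2: d = 9 ≠ 10, but g = 16 = 16 (second disjunct) — satisfied.
C3: d = 9 is odd — violated.
C4: n = 12, h = 15; 12 ≤ 15 — satisfied.
C5: 12 / 4 = 3, so 4 divides 12 — satisfied.
C6: d = 9, k = 15; 9 < 15 (want ≥) — violated.
C7: h * g = 15 * 16 = 240 — satisfied.
C8: k = 15 is odd — satisfied.
C9: h * d = 15 * 9 = 135 — satisfied.
C10: |16 - 15| = 1 — satisfied.
C11: k + f = 15 + 6 = 21; 21 ≤ 24 — satisfied.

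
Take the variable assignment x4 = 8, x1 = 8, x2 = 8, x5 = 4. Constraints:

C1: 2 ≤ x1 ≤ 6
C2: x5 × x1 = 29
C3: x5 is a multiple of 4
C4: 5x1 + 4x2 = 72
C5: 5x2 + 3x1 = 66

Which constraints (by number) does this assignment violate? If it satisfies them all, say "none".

C1: x1 = 8 is outside [2, 6] — fails.
C2: x5 × x1 = 4 × 8 = 32, not 29 — fails.
C3: 4 / 4 = 1, so 4 divides 4 — holds.
C4: 5x1 + 4x2 = 5(8) + 4(8) = 72 — holds.
C5: 5x2 + 3x1 = 5(8) + 3(8) = 64, not 66 — fails.

Constraints 1, 2, and 5 do not hold.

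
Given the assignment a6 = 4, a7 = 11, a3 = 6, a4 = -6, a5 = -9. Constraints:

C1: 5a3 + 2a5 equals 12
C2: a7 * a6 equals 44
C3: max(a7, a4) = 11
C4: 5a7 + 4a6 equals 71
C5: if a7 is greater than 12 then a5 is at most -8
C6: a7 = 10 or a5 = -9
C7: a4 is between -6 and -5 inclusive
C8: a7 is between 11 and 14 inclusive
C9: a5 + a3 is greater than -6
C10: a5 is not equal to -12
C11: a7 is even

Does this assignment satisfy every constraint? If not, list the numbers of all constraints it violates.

The assignment fails constraint 11.

C1: 5a3 + 2a5 = 5(6) + 2(-9) = 12 — OK.
C2: a7 * a6 = 11 * 4 = 44 — OK.
C3: max(11, -6) = 11 — OK.
C4: 5a7 + 4a6 = 5(11) + 4(4) = 71 — OK.
C5: a7 = 11, not > 12; antecedent false, conditional vacuously true — OK.
C6: a7 = 11 ≠ 10, but a5 = -9 = -9 (second disjunct) — OK.
C7: a4 = -6 lies in [-6, -5] — OK.
C8: a7 = 11 lies in [11, 14] — OK.
C9: a5 + a3 = -9 + 6 = -3; -3 > -6 — OK.
C10: a5 = -9, and -9 ≠ -12 — OK.
C11: a7 = 11 is odd — violated.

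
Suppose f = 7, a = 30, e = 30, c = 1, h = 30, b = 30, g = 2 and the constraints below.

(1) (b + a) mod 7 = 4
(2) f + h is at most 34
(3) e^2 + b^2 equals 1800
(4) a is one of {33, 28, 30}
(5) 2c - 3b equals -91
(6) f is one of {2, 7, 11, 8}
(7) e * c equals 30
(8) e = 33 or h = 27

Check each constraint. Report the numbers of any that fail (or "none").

(1) b + a = 60; 60 mod 7 = 4  true
(2) f + h = 7 + 30 = 37; 37 > 34, bound 34 not met  false
(3) e^2 + b^2 = 30^2 + 30^2 = 900 + 900 = 1800  true
(4) a = 30 is in {33, 28, 30}  true
(5) 2c - 3b = 2(1) - 3(30) = -88, not -91  false
(6) f = 7 is in {2, 7, 11, 8}  true
(7) e * c = 30 * 1 = 30  true
(8) e = 30 ≠ 33 and h = 30 ≠ 27; both disjuncts false  false

Violated: 2, 5, and 8.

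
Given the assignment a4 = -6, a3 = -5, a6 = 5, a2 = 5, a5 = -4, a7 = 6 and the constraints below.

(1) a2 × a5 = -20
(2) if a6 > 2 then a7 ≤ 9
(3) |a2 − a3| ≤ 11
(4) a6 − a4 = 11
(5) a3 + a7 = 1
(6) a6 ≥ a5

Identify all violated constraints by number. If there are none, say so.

(1) a2 × a5 = 5 × (-4) = -20  holds
(2) a6 = 5 > 2, so we need a7 ≤ 9; a7 = 6 ≤ 9  holds
(3) |5 − (-5)| = 10; 10 ≤ 11  holds
(4) a6 − a4 = 5 − (-6) = 11  holds
(5) a3 + a7 = -5 + 6 = 1  holds
(6) a6 = 5, a5 = -4; 5 ≥ -4  holds

None — every constraint holds.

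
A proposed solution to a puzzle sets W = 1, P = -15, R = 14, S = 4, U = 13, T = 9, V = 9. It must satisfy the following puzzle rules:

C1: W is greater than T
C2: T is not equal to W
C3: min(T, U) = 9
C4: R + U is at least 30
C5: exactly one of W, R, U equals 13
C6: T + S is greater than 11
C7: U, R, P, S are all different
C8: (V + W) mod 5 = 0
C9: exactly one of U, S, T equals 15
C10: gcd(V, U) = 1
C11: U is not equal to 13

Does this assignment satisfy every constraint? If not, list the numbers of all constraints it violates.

C1: W = 1, T = 9; 1 ≤ 9 (want >) — fails.
C2: T = 9, W = 1; distinct — holds.
C3: min(9, 13) = 9 — holds.
C4: R + U = 14 + 13 = 27; 27 < 30, bound 30 not met — fails.
C5: W=1, R=14, U=13; 1 of them equals 13 — holds.
C6: T + S = 9 + 4 = 13; 13 > 11 — holds.
C7: values 13, 14, -15, 4 are pairwise distinct — holds.
C8: V + W = 10; 10 mod 5 = 0 — holds.
C9: U=13, S=4, T=9; 0 of them equal 15, not exactly one — fails.
C10: gcd(9, 13) = 1 — holds.
C11: U = 13, but 13 is required to differ — fails.

The assignment fails constraints 1, 4, 9, and 11.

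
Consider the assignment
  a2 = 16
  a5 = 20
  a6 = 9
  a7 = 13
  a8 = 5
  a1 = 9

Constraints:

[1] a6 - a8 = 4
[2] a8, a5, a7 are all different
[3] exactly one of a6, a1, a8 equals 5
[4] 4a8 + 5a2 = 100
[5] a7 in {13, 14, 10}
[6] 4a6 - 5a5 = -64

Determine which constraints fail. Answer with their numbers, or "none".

No violations.

[1] a6 - a8 = 9 - 5 = 4  true
[2] values 5, 20, 13 are pairwise distinct  true
[3] a6=9, a1=9, a8=5; 1 of them equals 5  true
[4] 4a8 + 5a2 = 4(5) + 5(16) = 100  true
[5] a7 = 13 is in {13, 14, 10}  true
[6] 4a6 - 5a5 = 4(9) - 5(20) = -64  true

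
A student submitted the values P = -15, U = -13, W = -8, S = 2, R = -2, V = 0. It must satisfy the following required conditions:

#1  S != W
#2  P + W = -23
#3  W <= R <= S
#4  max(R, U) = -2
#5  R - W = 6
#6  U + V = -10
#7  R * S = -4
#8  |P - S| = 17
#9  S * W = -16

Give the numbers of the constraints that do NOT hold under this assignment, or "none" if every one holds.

The assignment fails constraint 6.

#1 S = 2, W = -8; distinct — holds.
#2 P + W = -15 + (-8) = -23 — holds.
#3 values -8 <= -2 <= 2 — holds.
#4 max(-2, -13) = -2 — holds.
#5 R - W = -2 - (-8) = 6 — holds.
#6 U + V = -13 + 0 = -13, not -10 — does not hold.
#7 R * S = -2 * 2 = -4 — holds.
#8 |-15 - 2| = 17 — holds.
#9 S * W = 2 * (-8) = -16 — holds.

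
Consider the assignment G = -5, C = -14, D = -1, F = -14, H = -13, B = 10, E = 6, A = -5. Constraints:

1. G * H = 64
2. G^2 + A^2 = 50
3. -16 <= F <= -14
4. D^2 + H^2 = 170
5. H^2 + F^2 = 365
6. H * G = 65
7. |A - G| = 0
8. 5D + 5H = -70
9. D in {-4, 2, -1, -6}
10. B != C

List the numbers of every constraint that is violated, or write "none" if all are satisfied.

1. G * H = -5 * (-13) = 65, not 64 — violated.
2. G^2 + A^2 = (-5)^2 + (-5)^2 = 25 + 25 = 50 — satisfied.
3. F = -14 lies in [-16, -14] — satisfied.
4. D^2 + H^2 = (-1)^2 + (-13)^2 = 1 + 169 = 170 — satisfied.
5. H^2 + F^2 = (-13)^2 + (-14)^2 = 169 + 196 = 365 — satisfied.
6. H * G = -13 * (-5) = 65 — satisfied.
7. |-5 - (-5)| = 0 — satisfied.
8. 5D + 5H = 5(-1) + 5(-13) = -70 — satisfied.
9. D = -1 is in {-4, 2, -1, -6} — satisfied.
10. B = 10, C = -14; distinct — satisfied.

The assignment fails constraint 1.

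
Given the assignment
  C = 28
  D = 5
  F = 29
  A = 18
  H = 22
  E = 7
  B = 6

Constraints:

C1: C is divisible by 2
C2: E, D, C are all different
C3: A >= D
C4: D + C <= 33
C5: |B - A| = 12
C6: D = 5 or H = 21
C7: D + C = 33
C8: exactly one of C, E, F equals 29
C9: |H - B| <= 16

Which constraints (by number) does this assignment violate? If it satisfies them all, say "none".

C1: 28 / 2 = 14, so 2 divides 28 — holds.
C2: values 7, 5, 28 are pairwise distinct — holds.
C3: A = 18, D = 5; 18 ≥ 5 — holds.
C4: D + C = 5 + 28 = 33; 33 ≤ 33 — holds.
C5: |6 - 18| = 12 — holds.
C6: D = 5 = 5 (first disjunct) — holds.
C7: D + C = 5 + 28 = 33 — holds.
C8: C=28, E=7, F=29; 1 of them equals 29 — holds.
C9: |22 - 6| = 16; 16 ≤ 16 — holds.

None — every constraint holds.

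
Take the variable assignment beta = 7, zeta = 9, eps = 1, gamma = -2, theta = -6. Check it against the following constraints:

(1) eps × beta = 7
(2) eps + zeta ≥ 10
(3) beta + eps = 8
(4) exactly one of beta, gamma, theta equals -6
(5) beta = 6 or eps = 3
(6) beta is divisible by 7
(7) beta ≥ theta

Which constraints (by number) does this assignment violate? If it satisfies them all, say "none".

Constraint 5 is violated.

(1) eps × beta = 1 × 7 = 7 — holds.
(2) eps + zeta = 1 + 9 = 10; 10 ≥ 10 — holds.
(3) beta + eps = 7 + 1 = 8 — holds.
(4) beta=7, gamma=-2, theta=-6; 1 of them equals -6 — holds.
(5) beta = 7 ≠ 6 and eps = 1 ≠ 3; both disjuncts false — does not hold.
(6) 7 / 7 = 1, so 7 divides 7 — holds.
(7) beta = 7, theta = -6; 7 ≥ -6 — holds.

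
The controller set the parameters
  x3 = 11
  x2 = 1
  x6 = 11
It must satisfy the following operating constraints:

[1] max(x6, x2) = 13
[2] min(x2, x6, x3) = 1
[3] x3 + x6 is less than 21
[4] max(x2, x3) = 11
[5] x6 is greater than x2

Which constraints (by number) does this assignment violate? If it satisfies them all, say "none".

Constraints 1 and 3 do not hold.

[1] max(11, 1) = 11, not 13 — violated.
[2] min(1, 11, 11) = 1 — OK.
[3] x3 + x6 = 11 + 11 = 22; 22 ≥ 21, bound 21 not met — violated.
[4] max(1, 11) = 11 — OK.
[5] x6 = 11, x2 = 1; 11 > 1 — OK.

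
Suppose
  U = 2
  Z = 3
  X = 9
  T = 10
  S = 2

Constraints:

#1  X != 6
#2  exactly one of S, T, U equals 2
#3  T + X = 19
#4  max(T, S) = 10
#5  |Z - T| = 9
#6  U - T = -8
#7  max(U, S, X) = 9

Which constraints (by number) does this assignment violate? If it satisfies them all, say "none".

#1 X = 9, and 9 ≠ 6  true
#2 S=2, T=10, U=2; 2 of them equal 2, not exactly one  false
#3 T + X = 10 + 9 = 19  true
#4 max(10, 2) = 10  true
#5 |3 - 10| = 7, not 9  false
#6 U - T = 2 - 10 = -8  true
#7 max(2, 2, 9) = 9  true

Violated: 2, 5.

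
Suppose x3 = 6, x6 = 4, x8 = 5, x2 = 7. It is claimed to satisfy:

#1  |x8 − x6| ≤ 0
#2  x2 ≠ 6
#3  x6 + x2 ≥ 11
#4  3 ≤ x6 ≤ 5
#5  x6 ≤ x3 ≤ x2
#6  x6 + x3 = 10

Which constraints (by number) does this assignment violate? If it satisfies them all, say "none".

The assignment fails constraint 1.

#1 |5 − 4| = 1; 1 > 0, exceeds bound 0 — fails.
#2 x2 = 7, and 7 ≠ 6 — holds.
#3 x6 + x2 = 4 + 7 = 11; 11 ≥ 11 — holds.
#4 x6 = 4 lies in [3, 5] — holds.
#5 values 4 ≤ 6 ≤ 7 — holds.
#6 x6 + x3 = 4 + 6 = 10 — holds.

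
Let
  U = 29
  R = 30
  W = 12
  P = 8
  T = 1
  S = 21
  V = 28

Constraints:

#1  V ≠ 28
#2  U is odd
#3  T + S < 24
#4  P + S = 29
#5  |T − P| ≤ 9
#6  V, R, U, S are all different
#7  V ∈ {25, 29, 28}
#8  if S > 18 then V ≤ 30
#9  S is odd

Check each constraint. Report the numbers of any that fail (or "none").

#1 V = 28, but 28 is required to differ — violated.
#2 U = 29 is odd — satisfied.
#3 T + S = 1 + 21 = 22; 22 < 24 — satisfied.
#4 P + S = 8 + 21 = 29 — satisfied.
#5 |1 − 8| = 7; 7 ≤ 9 — satisfied.
#6 values 28, 30, 29, 21 are pairwise distinct — satisfied.
#7 V = 28 is in {25, 29, 28} — satisfied.
#8 S = 21 > 18, so we need V ≤ 30; V = 28 ≤ 30 — satisfied.
#9 S = 21 is odd — satisfied.

The assignment fails constraint 1.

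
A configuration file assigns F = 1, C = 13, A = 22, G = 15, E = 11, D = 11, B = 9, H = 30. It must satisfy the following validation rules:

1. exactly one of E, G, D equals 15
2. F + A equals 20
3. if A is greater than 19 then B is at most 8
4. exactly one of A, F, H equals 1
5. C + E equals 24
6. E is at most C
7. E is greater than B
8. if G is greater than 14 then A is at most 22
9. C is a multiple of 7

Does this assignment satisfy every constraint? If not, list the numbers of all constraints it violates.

1. E=11, G=15, D=11; 1 of them equals 15  true
2. F + A = 1 + 22 = 23, not 20  false
3. A = 22 > 19, so we need B ≤ 8; but B = 9 > 8  false
4. A=22, F=1, H=30; 1 of them equals 1  true
5. C + E = 13 + 11 = 24  true
6. E = 11, C = 13; 11 ≤ 13  true
7. E = 11, B = 9; 11 > 9  true
8. G = 15 > 14, so we need A ≤ 22; A = 22 ≤ 22  true
9. 13 = 7*1 + 6, so 7 does not divide 13  false

No — constraints 2, 3, and 9 are not satisfied.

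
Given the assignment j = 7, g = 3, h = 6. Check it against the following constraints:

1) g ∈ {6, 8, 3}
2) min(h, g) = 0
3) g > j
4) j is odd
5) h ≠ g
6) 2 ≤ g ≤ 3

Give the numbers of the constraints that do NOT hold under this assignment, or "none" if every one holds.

1) g = 3 is in {6, 8, 3} — holds.
2) min(6, 3) = 3, not 0 — fails.
3) g = 3, j = 7; 3 ≤ 7 (want >) — fails.
4) j = 7 is odd — holds.
5) h = 6, g = 3; distinct — holds.
6) g = 3 lies in [2, 3] — holds.

Constraints 2 and 3 are violated.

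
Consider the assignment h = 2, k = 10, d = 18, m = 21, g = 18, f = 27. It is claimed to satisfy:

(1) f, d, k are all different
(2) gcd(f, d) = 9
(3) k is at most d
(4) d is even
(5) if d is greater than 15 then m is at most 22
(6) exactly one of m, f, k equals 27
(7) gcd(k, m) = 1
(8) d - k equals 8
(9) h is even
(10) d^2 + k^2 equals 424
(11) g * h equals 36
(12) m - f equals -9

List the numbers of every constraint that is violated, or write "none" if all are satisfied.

(1) values 27, 18, 10 are pairwise distinct — holds.
(2) gcd(27, 18) = 9 — holds.
(3) k = 10, d = 18; 10 ≤ 18 — holds.
(4) d = 18 is even — holds.
(5) d = 18 > 15, so we need m ≤ 22; m = 21 ≤ 22 — holds.
(6) m=21, f=27, k=10; 1 of them equals 27 — holds.
(7) gcd(10, 21) = 1 — holds.
(8) d - k = 18 - 10 = 8 — holds.
(9) h = 2 is even — holds.
(10) d^2 + k^2 = 18^2 + 10^2 = 324 + 100 = 424 — holds.
(11) g * h = 18 * 2 = 36 — holds.
(12) m - f = 21 - 27 = -6, not -9 — does not hold.

Constraint 12 does not hold.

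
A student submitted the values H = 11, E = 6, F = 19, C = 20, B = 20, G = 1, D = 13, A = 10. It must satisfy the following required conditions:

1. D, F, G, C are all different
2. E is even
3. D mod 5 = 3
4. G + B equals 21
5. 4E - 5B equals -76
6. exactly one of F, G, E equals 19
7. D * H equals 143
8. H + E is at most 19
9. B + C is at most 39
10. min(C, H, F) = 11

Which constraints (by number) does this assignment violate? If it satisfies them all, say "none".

1. values 13, 19, 1, 20 are pairwise distinct  ✓
2. E = 6 is even  ✓
3. 13 mod 5 = 3  ✓
4. G + B = 1 + 20 = 21  ✓
5. 4E - 5B = 4(6) - 5(20) = -76  ✓
6. F=19, G=1, E=6; 1 of them equals 19  ✓
7. D * H = 13 * 11 = 143  ✓
8. H + E = 11 + 6 = 17; 17 ≤ 19  ✓
9. B + C = 20 + 20 = 40; 40 > 39, bound 39 not met  ✗
10. min(20, 11, 19) = 11  ✓

Constraint 9 is violated.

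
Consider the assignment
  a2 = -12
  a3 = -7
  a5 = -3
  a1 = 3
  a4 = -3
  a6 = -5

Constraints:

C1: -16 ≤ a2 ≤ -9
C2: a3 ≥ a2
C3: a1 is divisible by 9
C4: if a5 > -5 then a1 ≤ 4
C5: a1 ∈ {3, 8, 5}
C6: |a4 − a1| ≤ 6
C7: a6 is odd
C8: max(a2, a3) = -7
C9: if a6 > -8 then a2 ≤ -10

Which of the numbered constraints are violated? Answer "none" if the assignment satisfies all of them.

Constraint 3 does not hold.

C1: a2 = -12 lies in [-16, -9]  true
C2: a3 = -7, a2 = -12; -7 ≥ -12  true
C3: 3 = 9×0 + 3, so 9 does not divide 3  false
C4: a5 = -3 > -5, so we need a1 ≤ 4; a1 = 3 ≤ 4  true
C5: a1 = 3 is in {3, 8, 5}  true
C6: |-3 − 3| = 6; 6 ≤ 6  true
C7: a6 = -5 is odd  true
C8: max(-12, -7) = -7  true
C9: a6 = -5 > -8, so we need a2 ≤ -10; a2 = -12 ≤ -10  true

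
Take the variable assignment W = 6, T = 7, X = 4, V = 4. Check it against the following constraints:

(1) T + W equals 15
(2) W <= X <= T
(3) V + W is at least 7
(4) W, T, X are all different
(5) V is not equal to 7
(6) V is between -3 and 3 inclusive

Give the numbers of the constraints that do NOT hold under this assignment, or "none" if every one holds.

No — constraints 1, 2, and 6 are not satisfied.

(1) T + W = 7 + 6 = 13, not 15 — violated.
(2) values 6, 4, 7; W = 6 is not <= X = 4 — violated.
(3) V + W = 4 + 6 = 10; 10 ≥ 7 — satisfied.
(4) values 6, 7, 4 are pairwise distinct — satisfied.
(5) V = 4, and 4 ≠ 7 — satisfied.
(6) V = 4 is outside [-3, 3] — violated.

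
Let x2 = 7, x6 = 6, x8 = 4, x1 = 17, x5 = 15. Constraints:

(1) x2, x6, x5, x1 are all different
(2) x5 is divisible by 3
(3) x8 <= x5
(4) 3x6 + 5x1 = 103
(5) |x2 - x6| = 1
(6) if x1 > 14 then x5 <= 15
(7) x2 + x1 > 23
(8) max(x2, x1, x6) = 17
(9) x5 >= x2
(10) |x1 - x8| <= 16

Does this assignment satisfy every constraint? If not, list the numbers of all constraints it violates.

No violations.

(1) values 7, 6, 15, 17 are pairwise distinct — satisfied.
(2) 15 / 3 = 5, so 3 divides 15 — satisfied.
(3) x8 = 4, x5 = 15; 4 ≤ 15 — satisfied.
(4) 3x6 + 5x1 = 3(6) + 5(17) = 103 — satisfied.
(5) |7 - 6| = 1 — satisfied.
(6) x1 = 17 > 14, so we need x5 ≤ 15; x5 = 15 ≤ 15 — satisfied.
(7) x2 + x1 = 7 + 17 = 24; 24 > 23 — satisfied.
(8) max(7, 17, 6) = 17 — satisfied.
(9) x5 = 15, x2 = 7; 15 ≥ 7 — satisfied.
(10) |17 - 4| = 13; 13 ≤ 16 — satisfied.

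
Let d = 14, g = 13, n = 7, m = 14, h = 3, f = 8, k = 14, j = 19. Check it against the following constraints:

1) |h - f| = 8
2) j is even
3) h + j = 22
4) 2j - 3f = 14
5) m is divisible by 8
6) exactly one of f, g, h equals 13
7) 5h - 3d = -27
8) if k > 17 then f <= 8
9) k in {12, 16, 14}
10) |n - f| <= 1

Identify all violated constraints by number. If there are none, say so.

Violated: 1, 2, 5.

1) |3 - 8| = 5, not 8 — violated.
2) j = 19 is odd — violated.
3) h + j = 3 + 19 = 22 — OK.
4) 2j - 3f = 2(19) - 3(8) = 14 — OK.
5) 14 = 8*1 + 6, so 8 does not divide 14 — violated.
6) f=8, g=13, h=3; 1 of them equals 13 — OK.
7) 5h - 3d = 5(3) - 3(14) = -27 — OK.
8) k = 14, not > 17; antecedent false, conditional vacuously true — OK.
9) k = 14 is in {12, 16, 14} — OK.
10) |7 - 8| = 1; 1 ≤ 1 — OK.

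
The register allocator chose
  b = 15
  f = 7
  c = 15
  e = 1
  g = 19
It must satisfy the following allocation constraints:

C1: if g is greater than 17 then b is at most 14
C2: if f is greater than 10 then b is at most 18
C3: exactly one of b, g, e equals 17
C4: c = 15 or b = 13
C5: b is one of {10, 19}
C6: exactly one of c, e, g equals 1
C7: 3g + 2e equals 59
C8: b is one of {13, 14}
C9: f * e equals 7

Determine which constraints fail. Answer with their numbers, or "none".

C1: g = 19 > 17, so we need b ≤ 14; but b = 15 > 14  FAIL
C2: f = 7, not > 10; antecedent false, conditional vacuously true  OK
C3: b=15, g=19, e=1; 0 of them equal 17, not exactly one  FAIL
C4: c = 15 = 15 (first disjunct)  OK
C5: b = 15 is not in {10, 19}  FAIL
C6: c=15, e=1, g=19; 1 of them equals 1  OK
C7: 3g + 2e = 3(19) + 2(1) = 59  OK
C8: b = 15 is not in {13, 14}  FAIL
C9: f * e = 7 * 1 = 7  OK

Violated: 1, 3, 5, 8.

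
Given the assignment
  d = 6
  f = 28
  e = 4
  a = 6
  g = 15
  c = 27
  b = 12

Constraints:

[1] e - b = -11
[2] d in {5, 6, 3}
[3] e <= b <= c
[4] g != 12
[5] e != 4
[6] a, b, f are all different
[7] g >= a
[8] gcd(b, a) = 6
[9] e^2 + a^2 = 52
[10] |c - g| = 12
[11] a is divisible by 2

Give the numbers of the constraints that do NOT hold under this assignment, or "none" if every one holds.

[1] e - b = 4 - 12 = -8, not -11 — violated.
[2] d = 6 is in {5, 6, 3} — OK.
[3] values 4 <= 12 <= 27 — OK.
[4] g = 15, and 15 ≠ 12 — OK.
[5] e = 4, but 4 is required to differ — violated.
[6] values 6, 12, 28 are pairwise distinct — OK.
[7] g = 15, a = 6; 15 ≥ 6 — OK.
[8] gcd(12, 6) = 6 — OK.
[9] e^2 + a^2 = 4^2 + 6^2 = 16 + 36 = 52 — OK.
[10] |27 - 15| = 12 — OK.
[11] 6 / 2 = 3, so 2 divides 6 — OK.

Violated: 1, 5.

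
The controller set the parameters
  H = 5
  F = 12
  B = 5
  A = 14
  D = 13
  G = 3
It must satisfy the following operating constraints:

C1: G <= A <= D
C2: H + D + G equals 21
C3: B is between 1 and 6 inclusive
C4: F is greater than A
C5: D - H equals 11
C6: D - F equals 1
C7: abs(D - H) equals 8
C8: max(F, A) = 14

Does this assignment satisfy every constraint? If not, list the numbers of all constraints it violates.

C1: values 3, 14, 13; A = 14 is not <= D = 13  ✗
C2: H + D + G = 5 + 13 + 3 = 21  ✓
C3: B = 5 lies in [1, 6]  ✓
C4: F = 12, A = 14; 12 ≤ 14 (want >)  ✗
C5: D - H = 13 - 5 = 8, not 11  ✗
C6: D - F = 13 - 12 = 1  ✓
C7: abs(13 - 5) = 8  ✓
C8: max(12, 14) = 14  ✓

Violated: 1, 4, 5.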